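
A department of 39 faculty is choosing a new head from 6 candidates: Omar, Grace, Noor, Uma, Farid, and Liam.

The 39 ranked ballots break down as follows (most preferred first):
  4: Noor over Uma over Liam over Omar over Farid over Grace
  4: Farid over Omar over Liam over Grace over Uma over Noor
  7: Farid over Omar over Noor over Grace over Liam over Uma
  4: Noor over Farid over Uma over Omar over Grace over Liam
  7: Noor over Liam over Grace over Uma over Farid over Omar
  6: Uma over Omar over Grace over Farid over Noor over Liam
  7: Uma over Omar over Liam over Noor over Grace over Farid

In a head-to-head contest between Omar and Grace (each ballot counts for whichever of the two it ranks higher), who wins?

Omar is ranked above Grace on 32 ballots; Grace above Omar on 7.

Omar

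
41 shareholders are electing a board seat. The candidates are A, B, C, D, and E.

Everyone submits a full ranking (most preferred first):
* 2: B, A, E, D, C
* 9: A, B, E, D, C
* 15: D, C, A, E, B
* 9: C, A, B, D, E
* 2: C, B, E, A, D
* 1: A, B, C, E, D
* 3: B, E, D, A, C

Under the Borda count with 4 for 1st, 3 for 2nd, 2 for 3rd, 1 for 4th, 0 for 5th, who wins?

A: 2×3 + 9×4 + 15×2 + 9×3 + 2×1 + 1×4 + 3×1 = 108
B: 2×4 + 9×3 + 15×0 + 9×2 + 2×3 + 1×3 + 3×4 = 74
C: 2×0 + 9×0 + 15×3 + 9×4 + 2×4 + 1×2 + 3×0 = 91
D: 2×1 + 9×1 + 15×4 + 9×1 + 2×0 + 1×0 + 3×2 = 86
E: 2×2 + 9×2 + 15×1 + 9×0 + 2×2 + 1×1 + 3×3 = 51

A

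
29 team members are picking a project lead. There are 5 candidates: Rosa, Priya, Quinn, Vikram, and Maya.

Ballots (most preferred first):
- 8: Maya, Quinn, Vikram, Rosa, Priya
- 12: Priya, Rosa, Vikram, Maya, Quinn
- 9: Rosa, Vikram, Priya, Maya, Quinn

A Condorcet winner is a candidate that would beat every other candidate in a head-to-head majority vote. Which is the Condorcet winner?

Rosa vs Priya: 17–12
Rosa vs Quinn: 21–8
Rosa vs Vikram: 21–8
Rosa vs Maya: 21–8
Rosa beats every other candidate.

Rosa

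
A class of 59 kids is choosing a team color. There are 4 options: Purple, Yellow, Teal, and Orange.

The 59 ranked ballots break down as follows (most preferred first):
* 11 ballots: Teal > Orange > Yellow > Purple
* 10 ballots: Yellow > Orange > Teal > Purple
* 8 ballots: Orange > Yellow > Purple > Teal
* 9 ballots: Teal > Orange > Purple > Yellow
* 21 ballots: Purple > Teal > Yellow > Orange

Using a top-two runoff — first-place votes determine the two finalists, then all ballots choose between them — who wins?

Teal

Round 1 first-place votes: Purple 21, Yellow 10, Teal 20, Orange 8. Purple and Teal advance.
Runoff: Purple is ranked above Teal on 29 ballots, Teal above Purple on 30.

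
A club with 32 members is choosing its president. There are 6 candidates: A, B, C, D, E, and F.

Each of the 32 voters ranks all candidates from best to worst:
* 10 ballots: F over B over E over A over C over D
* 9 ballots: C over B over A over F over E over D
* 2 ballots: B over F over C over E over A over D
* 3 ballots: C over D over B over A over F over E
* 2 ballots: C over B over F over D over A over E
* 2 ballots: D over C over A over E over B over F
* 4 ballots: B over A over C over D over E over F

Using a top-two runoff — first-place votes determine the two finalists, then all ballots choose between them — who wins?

C

Round 1 first-place votes: A 0, B 6, C 14, D 2, E 0, F 10. C and F advance.
Runoff: C is ranked above F on 20 ballots, F above C on 12.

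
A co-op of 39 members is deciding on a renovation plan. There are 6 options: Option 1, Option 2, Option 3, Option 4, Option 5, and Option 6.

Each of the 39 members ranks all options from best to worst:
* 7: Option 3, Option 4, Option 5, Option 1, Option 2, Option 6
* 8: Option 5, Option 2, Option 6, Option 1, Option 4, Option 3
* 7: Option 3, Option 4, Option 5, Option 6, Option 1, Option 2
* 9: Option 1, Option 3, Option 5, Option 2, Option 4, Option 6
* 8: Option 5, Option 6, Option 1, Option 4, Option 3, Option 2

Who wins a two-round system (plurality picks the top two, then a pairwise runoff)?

Option 3

Round 1 first-place votes: Option 1 9, Option 2 0, Option 3 14, Option 4 0, Option 5 16, Option 6 0. Option 5 and Option 3 advance.
Runoff: Option 5 is ranked above Option 3 on 16 ballots, Option 3 above Option 5 on 23.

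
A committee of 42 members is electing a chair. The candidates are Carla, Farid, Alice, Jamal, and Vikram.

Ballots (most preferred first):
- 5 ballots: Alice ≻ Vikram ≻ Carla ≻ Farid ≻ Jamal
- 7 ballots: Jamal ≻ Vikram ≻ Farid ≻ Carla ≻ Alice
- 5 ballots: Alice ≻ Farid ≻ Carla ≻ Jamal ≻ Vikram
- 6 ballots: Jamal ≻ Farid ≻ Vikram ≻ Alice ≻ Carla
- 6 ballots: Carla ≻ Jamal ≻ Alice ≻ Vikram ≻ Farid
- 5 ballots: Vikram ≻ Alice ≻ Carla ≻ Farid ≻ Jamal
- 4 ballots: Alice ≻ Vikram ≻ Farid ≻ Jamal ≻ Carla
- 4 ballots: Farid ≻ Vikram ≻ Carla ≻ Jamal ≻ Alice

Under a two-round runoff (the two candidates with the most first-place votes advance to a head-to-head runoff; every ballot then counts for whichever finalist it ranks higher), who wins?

Round 1 first-place votes: Carla 6, Farid 4, Alice 14, Jamal 13, Vikram 5. Alice and Jamal advance.
Runoff: Alice is ranked above Jamal on 19 ballots, Jamal above Alice on 23.

Jamal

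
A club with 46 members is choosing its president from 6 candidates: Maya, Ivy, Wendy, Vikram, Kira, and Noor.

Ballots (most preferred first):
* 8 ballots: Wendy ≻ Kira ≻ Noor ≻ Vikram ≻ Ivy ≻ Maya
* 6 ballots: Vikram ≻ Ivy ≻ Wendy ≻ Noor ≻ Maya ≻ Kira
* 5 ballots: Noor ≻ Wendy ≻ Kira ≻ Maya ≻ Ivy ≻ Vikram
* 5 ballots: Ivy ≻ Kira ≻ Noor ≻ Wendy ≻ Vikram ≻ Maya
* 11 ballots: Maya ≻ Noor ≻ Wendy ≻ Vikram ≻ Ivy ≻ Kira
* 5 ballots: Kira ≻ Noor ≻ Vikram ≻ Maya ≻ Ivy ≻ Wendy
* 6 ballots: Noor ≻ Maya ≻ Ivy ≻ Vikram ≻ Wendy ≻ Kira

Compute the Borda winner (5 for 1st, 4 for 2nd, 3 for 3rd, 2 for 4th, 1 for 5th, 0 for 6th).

Maya: 8×0 + 6×1 + 5×2 + 5×0 + 11×5 + 5×2 + 6×4 = 105
Ivy: 8×1 + 6×4 + 5×1 + 5×5 + 11×1 + 5×1 + 6×3 = 96
Wendy: 8×5 + 6×3 + 5×4 + 5×2 + 11×3 + 5×0 + 6×1 = 127
Vikram: 8×2 + 6×5 + 5×0 + 5×1 + 11×2 + 5×3 + 6×2 = 100
Kira: 8×4 + 6×0 + 5×3 + 5×4 + 11×0 + 5×5 + 6×0 = 92
Noor: 8×3 + 6×2 + 5×5 + 5×3 + 11×4 + 5×4 + 6×5 = 170

Noor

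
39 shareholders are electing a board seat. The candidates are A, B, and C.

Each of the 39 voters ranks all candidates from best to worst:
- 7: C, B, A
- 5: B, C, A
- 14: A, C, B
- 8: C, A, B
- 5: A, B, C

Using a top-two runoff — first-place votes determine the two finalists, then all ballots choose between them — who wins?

C

Round 1 first-place votes: A 19, B 5, C 15. A and C advance.
Runoff: A is ranked above C on 19 ballots, C above A on 20.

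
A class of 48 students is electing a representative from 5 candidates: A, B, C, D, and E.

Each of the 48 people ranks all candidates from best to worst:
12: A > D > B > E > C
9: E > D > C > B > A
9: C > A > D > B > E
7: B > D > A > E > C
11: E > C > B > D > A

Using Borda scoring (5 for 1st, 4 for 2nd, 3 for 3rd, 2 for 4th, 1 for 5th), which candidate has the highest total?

A: 12×5 + 9×1 + 9×4 + 7×3 + 11×1 = 137
B: 12×3 + 9×2 + 9×2 + 7×5 + 11×3 = 140
C: 12×1 + 9×3 + 9×5 + 7×1 + 11×4 = 135
D: 12×4 + 9×4 + 9×3 + 7×4 + 11×2 = 161
E: 12×2 + 9×5 + 9×1 + 7×2 + 11×5 = 147

D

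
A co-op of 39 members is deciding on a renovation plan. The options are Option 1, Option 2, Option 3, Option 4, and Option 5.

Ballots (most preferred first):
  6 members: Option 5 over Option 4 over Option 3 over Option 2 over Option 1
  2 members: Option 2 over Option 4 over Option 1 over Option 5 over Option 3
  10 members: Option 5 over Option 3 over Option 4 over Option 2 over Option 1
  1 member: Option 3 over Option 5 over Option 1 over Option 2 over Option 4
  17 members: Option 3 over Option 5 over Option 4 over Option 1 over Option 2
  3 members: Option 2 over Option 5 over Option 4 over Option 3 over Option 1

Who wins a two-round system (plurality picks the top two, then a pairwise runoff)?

Option 5

Round 1 first-place votes: Option 1 0, Option 2 5, Option 3 18, Option 4 0, Option 5 16. Option 3 and Option 5 advance.
Runoff: Option 3 is ranked above Option 5 on 18 ballots, Option 5 above Option 3 on 21.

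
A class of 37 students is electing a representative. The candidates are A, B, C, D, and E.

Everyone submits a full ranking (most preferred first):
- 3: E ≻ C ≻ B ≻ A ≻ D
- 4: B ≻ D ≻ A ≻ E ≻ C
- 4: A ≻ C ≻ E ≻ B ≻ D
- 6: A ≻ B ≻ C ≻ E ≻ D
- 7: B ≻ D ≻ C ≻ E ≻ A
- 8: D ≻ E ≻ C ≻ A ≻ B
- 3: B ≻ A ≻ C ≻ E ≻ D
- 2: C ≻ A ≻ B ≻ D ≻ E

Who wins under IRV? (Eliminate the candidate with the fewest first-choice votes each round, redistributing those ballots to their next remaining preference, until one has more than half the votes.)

A

Round 1: A 10, B 14, C 2, D 8, E 3. C eliminated.
Round 2: A 12, B 14, D 8, E 3. E eliminated.
Round 3: A 12, B 17, D 8. D eliminated.
Round 4: A 20, B 17. A has a majority (≥19).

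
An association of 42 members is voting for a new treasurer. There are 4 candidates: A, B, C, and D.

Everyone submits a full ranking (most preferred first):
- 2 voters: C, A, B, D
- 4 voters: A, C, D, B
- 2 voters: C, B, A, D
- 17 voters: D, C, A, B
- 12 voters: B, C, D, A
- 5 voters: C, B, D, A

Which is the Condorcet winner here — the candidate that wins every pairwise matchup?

C vs A: 38–4
C vs B: 30–12
C vs D: 25–17
C beats every other candidate.

C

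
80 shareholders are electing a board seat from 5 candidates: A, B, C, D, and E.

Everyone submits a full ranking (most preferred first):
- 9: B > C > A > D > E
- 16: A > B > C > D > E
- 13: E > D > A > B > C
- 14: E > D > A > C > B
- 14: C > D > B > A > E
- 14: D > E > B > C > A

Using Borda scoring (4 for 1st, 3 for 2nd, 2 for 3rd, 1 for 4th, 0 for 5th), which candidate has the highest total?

A: 9×2 + 16×4 + 13×2 + 14×2 + 14×1 + 14×0 = 150
B: 9×4 + 16×3 + 13×1 + 14×0 + 14×2 + 14×2 = 153
C: 9×3 + 16×2 + 13×0 + 14×1 + 14×4 + 14×1 = 143
D: 9×1 + 16×1 + 13×3 + 14×3 + 14×3 + 14×4 = 204
E: 9×0 + 16×0 + 13×4 + 14×4 + 14×0 + 14×3 = 150

D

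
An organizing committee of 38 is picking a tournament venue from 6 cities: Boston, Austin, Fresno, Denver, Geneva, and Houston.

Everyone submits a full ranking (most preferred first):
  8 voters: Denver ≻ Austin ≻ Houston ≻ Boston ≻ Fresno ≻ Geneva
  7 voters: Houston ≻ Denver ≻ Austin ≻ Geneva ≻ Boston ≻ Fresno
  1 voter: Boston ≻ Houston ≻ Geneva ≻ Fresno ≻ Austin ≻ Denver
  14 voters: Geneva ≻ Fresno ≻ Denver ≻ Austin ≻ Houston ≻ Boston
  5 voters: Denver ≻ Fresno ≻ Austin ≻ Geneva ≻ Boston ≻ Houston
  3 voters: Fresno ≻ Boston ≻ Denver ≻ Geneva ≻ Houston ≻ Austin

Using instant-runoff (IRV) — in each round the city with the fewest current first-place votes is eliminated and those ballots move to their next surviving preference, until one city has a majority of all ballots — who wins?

Denver

Round 1: Boston 1, Austin 0, Fresno 3, Denver 13, Geneva 14, Houston 7. Austin eliminated.
Round 2: Boston 1, Fresno 3, Denver 13, Geneva 14, Houston 7. Boston eliminated.
Round 3: Fresno 3, Denver 13, Geneva 14, Houston 8. Fresno eliminated.
Round 4: Denver 16, Geneva 14, Houston 8. Houston eliminated.
Round 5: Denver 23, Geneva 15. Denver has a majority (≥20).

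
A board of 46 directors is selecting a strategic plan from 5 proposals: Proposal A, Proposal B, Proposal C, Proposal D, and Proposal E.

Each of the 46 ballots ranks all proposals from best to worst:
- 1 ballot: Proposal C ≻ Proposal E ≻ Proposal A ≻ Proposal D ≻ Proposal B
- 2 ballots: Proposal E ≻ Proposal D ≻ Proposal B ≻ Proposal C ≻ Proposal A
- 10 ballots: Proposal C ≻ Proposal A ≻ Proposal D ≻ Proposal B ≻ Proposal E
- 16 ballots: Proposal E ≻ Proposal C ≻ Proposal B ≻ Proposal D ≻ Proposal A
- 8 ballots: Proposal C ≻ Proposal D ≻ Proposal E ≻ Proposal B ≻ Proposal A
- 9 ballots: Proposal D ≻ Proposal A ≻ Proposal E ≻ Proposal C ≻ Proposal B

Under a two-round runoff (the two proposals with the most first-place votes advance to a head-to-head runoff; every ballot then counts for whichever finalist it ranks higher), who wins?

Round 1 first-place votes: Proposal A 0, Proposal B 0, Proposal C 19, Proposal D 9, Proposal E 18. Proposal C and Proposal E advance.
Runoff: Proposal C is ranked above Proposal E on 19 ballots, Proposal E above Proposal C on 27.

Proposal E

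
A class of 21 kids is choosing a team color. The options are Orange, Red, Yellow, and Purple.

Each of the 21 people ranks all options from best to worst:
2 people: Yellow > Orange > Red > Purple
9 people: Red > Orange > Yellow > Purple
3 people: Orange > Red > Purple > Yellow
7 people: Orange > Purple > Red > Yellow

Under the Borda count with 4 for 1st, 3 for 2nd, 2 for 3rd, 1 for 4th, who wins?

Orange: 2×3 + 9×3 + 3×4 + 7×4 = 73
Red: 2×2 + 9×4 + 3×3 + 7×2 = 63
Yellow: 2×4 + 9×2 + 3×1 + 7×1 = 36
Purple: 2×1 + 9×1 + 3×2 + 7×3 = 38

Orange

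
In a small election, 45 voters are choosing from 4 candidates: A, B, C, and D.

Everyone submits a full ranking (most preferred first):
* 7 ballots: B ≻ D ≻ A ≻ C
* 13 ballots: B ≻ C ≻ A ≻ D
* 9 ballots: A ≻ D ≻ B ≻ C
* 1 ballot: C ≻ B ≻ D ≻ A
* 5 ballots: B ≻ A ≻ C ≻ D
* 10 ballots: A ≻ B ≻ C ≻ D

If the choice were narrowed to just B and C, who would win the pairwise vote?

B

B is ranked above C on 44 ballots; C above B on 1.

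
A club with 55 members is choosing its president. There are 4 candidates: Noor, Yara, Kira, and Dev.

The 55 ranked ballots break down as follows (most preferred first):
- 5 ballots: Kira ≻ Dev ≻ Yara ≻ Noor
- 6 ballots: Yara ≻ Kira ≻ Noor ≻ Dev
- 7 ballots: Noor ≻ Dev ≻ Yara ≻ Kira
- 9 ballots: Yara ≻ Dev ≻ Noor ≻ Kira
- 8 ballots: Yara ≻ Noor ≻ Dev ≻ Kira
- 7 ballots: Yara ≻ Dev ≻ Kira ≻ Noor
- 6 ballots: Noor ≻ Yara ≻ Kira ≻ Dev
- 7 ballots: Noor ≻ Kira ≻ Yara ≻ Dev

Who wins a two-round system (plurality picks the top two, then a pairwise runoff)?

Round 1 first-place votes: Noor 20, Yara 30, Kira 5, Dev 0. Yara and Noor advance.
Runoff: Yara is ranked above Noor on 35 ballots, Noor above Yara on 20.

Yara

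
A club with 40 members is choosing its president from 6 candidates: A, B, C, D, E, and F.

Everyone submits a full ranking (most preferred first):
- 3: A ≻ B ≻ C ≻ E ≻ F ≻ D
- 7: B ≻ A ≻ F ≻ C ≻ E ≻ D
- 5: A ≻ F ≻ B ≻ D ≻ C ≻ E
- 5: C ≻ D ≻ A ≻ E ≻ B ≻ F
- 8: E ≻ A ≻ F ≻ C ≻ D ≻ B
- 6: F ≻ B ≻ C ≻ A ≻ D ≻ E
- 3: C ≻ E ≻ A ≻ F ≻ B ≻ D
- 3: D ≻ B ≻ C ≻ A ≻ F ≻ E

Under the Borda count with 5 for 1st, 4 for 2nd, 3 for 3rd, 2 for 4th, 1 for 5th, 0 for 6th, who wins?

A

A: 3×5 + 7×4 + 5×5 + 5×3 + 8×4 + 6×2 + 3×3 + 3×2 = 142
B: 3×4 + 7×5 + 5×3 + 5×1 + 8×0 + 6×4 + 3×1 + 3×4 = 106
C: 3×3 + 7×2 + 5×1 + 5×5 + 8×2 + 6×3 + 3×5 + 3×3 = 111
D: 3×0 + 7×0 + 5×2 + 5×4 + 8×1 + 6×1 + 3×0 + 3×5 = 59
E: 3×2 + 7×1 + 5×0 + 5×2 + 8×5 + 6×0 + 3×4 + 3×0 = 75
F: 3×1 + 7×3 + 5×4 + 5×0 + 8×3 + 6×5 + 3×2 + 3×1 = 107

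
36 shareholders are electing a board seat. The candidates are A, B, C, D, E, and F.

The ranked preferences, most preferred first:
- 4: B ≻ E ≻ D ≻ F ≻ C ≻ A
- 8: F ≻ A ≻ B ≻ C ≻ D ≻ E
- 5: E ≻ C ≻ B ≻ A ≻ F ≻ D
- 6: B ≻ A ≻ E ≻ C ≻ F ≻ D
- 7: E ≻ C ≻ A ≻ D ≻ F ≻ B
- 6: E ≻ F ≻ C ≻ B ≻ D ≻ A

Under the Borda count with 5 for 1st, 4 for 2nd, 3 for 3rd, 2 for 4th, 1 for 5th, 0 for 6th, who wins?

E

A: 4×0 + 8×4 + 5×2 + 6×4 + 7×3 + 6×0 = 87
B: 4×5 + 8×3 + 5×3 + 6×5 + 7×0 + 6×2 = 101
C: 4×1 + 8×2 + 5×4 + 6×2 + 7×4 + 6×3 = 98
D: 4×3 + 8×1 + 5×0 + 6×0 + 7×2 + 6×1 = 40
E: 4×4 + 8×0 + 5×5 + 6×3 + 7×5 + 6×5 = 124
F: 4×2 + 8×5 + 5×1 + 6×1 + 7×1 + 6×4 = 90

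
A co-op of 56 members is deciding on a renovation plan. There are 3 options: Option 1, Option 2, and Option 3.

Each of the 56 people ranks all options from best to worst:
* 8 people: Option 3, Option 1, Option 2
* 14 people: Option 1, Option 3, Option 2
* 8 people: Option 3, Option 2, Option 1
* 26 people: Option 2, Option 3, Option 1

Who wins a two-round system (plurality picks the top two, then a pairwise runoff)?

Option 3

Round 1 first-place votes: Option 1 14, Option 2 26, Option 3 16. Option 2 and Option 3 advance.
Runoff: Option 2 is ranked above Option 3 on 26 ballots, Option 3 above Option 2 on 30.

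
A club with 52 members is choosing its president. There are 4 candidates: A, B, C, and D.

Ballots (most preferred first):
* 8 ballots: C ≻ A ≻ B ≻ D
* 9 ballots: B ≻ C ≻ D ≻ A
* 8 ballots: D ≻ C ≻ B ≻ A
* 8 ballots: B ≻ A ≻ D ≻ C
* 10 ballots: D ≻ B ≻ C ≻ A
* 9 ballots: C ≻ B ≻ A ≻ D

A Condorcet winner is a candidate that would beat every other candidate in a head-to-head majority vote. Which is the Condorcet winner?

B

B vs A: 44–8
B vs C: 27–25
B vs D: 34–18
B beats every other candidate.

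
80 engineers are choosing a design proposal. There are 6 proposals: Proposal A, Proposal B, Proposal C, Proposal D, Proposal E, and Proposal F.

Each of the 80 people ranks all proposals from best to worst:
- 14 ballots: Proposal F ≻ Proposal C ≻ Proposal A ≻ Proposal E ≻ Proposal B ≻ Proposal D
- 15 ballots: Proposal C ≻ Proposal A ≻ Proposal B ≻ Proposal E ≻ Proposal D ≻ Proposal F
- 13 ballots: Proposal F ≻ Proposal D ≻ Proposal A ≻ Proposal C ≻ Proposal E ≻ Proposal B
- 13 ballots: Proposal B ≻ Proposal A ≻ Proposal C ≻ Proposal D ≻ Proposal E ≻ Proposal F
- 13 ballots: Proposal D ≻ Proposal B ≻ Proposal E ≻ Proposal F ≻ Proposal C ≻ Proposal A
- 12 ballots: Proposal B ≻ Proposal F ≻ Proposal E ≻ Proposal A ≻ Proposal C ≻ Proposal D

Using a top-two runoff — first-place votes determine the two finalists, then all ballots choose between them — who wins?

Round 1 first-place votes: Proposal A 0, Proposal B 25, Proposal C 15, Proposal D 13, Proposal E 0, Proposal F 27. Proposal F and Proposal B advance.
Runoff: Proposal F is ranked above Proposal B on 27 ballots, Proposal B above Proposal F on 53.

Proposal B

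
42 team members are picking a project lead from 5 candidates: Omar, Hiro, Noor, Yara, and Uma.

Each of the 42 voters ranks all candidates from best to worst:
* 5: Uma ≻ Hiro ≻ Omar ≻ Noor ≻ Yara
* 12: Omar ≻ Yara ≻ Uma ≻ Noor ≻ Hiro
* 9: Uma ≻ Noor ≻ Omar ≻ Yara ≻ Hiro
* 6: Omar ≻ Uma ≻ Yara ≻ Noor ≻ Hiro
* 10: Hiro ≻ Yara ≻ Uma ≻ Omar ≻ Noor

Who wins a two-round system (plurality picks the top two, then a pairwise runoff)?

Uma

Round 1 first-place votes: Omar 18, Hiro 10, Noor 0, Yara 0, Uma 14. Omar and Uma advance.
Runoff: Omar is ranked above Uma on 18 ballots, Uma above Omar on 24.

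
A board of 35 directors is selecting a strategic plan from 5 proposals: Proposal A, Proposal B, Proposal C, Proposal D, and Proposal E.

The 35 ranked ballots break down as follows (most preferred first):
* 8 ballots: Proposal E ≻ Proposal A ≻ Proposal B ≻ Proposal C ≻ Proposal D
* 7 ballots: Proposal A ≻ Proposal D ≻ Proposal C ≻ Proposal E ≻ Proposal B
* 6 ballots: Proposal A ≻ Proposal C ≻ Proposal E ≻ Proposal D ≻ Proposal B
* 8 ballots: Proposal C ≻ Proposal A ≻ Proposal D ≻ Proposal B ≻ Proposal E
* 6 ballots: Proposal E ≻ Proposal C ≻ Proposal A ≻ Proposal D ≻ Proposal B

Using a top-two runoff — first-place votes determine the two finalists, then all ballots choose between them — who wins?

Proposal A

Round 1 first-place votes: Proposal A 13, Proposal B 0, Proposal C 8, Proposal D 0, Proposal E 14. Proposal E and Proposal A advance.
Runoff: Proposal E is ranked above Proposal A on 14 ballots, Proposal A above Proposal E on 21.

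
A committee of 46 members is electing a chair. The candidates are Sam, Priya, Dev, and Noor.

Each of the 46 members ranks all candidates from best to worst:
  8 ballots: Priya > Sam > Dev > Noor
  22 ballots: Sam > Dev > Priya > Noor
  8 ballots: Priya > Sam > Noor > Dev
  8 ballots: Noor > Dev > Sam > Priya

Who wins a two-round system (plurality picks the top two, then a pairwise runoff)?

Round 1 first-place votes: Sam 22, Priya 16, Dev 0, Noor 8. Sam and Priya advance.
Runoff: Sam is ranked above Priya on 30 ballots, Priya above Sam on 16.

Sam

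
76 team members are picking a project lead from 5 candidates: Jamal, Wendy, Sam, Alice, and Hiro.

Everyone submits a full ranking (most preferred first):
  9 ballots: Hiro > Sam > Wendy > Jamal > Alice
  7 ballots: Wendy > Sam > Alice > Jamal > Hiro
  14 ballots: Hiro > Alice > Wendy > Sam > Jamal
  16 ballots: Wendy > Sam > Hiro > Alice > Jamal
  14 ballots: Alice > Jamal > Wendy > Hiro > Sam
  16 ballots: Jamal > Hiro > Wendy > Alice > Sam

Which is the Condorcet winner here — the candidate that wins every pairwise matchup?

Hiro vs Jamal: 39–37
Hiro vs Wendy: 39–37
Hiro vs Sam: 53–23
Hiro vs Alice: 55–21
Hiro beats every other candidate.

Hiro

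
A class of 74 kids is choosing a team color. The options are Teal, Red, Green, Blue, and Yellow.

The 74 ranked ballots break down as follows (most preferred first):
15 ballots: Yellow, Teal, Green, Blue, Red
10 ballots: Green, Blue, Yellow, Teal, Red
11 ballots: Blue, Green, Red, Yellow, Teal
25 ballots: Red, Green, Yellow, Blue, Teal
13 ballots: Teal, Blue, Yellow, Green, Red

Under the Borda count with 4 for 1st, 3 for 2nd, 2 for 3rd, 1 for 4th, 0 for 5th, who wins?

Green

Teal: 15×3 + 10×1 + 11×0 + 25×0 + 13×4 = 107
Red: 15×0 + 10×0 + 11×2 + 25×4 + 13×0 = 122
Green: 15×2 + 10×4 + 11×3 + 25×3 + 13×1 = 191
Blue: 15×1 + 10×3 + 11×4 + 25×1 + 13×3 = 153
Yellow: 15×4 + 10×2 + 11×1 + 25×2 + 13×2 = 167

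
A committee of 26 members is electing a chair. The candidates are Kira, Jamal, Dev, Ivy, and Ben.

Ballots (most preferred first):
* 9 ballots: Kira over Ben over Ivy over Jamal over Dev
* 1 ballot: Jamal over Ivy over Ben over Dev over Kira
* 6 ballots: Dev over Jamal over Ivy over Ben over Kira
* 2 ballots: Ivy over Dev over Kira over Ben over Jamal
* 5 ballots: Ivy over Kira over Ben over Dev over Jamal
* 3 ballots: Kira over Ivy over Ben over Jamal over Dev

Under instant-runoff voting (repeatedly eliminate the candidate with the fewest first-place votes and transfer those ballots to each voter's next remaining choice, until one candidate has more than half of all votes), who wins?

Ivy

Round 1: Kira 12, Jamal 1, Dev 6, Ivy 7, Ben 0. Ben eliminated.
Round 2: Kira 12, Jamal 1, Dev 6, Ivy 7. Jamal eliminated.
Round 3: Kira 12, Dev 6, Ivy 8. Dev eliminated.
Round 4: Kira 12, Ivy 14. Ivy has a majority (≥14).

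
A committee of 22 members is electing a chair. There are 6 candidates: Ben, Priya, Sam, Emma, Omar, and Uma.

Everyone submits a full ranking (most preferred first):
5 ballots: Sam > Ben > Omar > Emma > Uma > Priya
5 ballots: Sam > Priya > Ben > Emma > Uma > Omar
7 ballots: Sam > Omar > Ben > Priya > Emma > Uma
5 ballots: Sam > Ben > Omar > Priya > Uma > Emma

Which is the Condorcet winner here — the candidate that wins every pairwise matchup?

Sam

Sam vs Ben: 22–0
Sam vs Priya: 22–0
Sam vs Emma: 22–0
Sam vs Omar: 22–0
Sam vs Uma: 22–0
Sam beats every other candidate.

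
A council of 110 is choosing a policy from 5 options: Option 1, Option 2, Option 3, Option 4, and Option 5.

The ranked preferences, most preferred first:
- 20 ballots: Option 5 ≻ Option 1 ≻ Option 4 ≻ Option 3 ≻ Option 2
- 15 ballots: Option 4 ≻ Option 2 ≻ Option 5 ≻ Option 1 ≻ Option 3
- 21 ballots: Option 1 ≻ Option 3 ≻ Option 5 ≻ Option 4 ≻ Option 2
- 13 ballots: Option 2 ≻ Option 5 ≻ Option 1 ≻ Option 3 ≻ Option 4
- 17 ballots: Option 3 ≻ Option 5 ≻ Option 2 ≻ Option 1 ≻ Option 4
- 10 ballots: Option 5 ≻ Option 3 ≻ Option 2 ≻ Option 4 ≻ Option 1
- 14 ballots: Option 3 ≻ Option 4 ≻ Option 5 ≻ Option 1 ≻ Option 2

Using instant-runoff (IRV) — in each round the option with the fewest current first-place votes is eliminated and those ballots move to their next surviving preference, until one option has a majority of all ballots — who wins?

Option 5

Round 1: Option 1 21, Option 2 13, Option 3 31, Option 4 15, Option 5 30. Option 2 eliminated.
Round 2: Option 1 21, Option 3 31, Option 4 15, Option 5 43. Option 4 eliminated.
Round 3: Option 1 21, Option 3 31, Option 5 58. Option 5 has a majority (≥56).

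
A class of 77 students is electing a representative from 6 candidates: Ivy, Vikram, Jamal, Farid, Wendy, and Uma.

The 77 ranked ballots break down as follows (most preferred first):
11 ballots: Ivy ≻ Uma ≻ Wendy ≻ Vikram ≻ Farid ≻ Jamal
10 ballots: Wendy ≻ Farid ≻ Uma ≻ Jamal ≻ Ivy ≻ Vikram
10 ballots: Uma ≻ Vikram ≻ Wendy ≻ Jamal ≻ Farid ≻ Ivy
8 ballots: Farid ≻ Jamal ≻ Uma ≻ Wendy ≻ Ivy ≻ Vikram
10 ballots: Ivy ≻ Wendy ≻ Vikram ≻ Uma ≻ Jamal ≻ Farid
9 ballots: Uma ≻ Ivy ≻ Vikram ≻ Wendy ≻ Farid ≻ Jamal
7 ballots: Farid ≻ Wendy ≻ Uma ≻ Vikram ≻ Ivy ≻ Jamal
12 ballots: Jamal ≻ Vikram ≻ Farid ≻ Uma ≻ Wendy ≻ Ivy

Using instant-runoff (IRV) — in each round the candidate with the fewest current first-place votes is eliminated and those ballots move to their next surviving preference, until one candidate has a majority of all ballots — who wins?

Farid

Round 1: Ivy 21, Vikram 0, Jamal 12, Farid 15, Wendy 10, Uma 19. Vikram eliminated.
Round 2: Ivy 21, Jamal 12, Farid 15, Wendy 10, Uma 19. Wendy eliminated.
Round 3: Ivy 21, Jamal 12, Farid 25, Uma 19. Jamal eliminated.
Round 4: Ivy 21, Farid 37, Uma 19. Uma eliminated.
Round 5: Ivy 30, Farid 47. Farid has a majority (≥39).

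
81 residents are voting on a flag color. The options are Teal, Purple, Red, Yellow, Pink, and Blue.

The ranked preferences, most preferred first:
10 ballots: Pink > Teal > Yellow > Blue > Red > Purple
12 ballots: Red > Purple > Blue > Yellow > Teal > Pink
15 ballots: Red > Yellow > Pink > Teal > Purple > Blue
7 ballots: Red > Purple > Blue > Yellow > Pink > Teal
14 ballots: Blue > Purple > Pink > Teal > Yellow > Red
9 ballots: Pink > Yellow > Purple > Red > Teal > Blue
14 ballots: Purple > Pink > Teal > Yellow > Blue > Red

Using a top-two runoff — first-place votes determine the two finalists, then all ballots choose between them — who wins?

Round 1 first-place votes: Teal 0, Purple 14, Red 34, Yellow 0, Pink 19, Blue 14. Red and Pink advance.
Runoff: Red is ranked above Pink on 34 ballots, Pink above Red on 47.

Pink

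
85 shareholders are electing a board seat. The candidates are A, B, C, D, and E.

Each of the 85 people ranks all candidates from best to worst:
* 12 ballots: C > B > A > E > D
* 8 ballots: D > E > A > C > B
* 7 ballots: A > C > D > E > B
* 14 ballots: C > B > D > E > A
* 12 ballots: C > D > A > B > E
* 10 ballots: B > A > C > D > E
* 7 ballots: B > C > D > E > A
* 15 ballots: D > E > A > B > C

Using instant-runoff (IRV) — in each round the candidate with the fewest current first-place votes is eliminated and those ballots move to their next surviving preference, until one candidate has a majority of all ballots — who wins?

C

Round 1: A 7, B 17, C 38, D 23, E 0. E eliminated.
Round 2: A 7, B 17, C 38, D 23. A eliminated.
Round 3: B 17, C 45, D 23. C has a majority (≥43).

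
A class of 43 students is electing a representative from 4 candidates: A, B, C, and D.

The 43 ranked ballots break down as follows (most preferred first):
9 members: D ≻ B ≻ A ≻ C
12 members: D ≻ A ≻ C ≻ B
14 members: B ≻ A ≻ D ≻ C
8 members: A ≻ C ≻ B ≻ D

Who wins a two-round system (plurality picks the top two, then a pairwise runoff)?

Round 1 first-place votes: A 8, B 14, C 0, D 21. D and B advance.
Runoff: D is ranked above B on 21 ballots, B above D on 22.

B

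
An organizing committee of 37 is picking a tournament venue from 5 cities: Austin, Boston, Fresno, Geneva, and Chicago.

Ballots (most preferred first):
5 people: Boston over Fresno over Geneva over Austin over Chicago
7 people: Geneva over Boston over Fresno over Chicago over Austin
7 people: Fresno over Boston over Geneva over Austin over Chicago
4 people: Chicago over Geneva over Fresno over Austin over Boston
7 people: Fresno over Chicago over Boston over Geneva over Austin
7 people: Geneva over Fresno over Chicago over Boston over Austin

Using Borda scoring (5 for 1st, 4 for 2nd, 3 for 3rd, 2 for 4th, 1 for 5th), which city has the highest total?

Fresno

Austin: 5×2 + 7×1 + 7×2 + 4×2 + 7×1 + 7×1 = 53
Boston: 5×5 + 7×4 + 7×4 + 4×1 + 7×3 + 7×2 = 120
Fresno: 5×4 + 7×3 + 7×5 + 4×3 + 7×5 + 7×4 = 151
Geneva: 5×3 + 7×5 + 7×3 + 4×4 + 7×2 + 7×5 = 136
Chicago: 5×1 + 7×2 + 7×1 + 4×5 + 7×4 + 7×3 = 95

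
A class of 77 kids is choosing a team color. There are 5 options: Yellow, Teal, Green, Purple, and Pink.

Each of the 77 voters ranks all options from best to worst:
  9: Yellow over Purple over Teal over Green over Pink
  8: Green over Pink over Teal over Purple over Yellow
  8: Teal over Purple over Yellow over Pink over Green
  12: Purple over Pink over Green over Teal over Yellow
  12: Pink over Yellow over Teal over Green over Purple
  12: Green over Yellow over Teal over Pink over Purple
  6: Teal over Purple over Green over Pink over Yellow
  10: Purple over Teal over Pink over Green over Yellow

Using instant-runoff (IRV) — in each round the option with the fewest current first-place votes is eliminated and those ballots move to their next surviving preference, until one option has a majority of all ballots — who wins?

Teal

Round 1: Yellow 9, Teal 14, Green 20, Purple 22, Pink 12. Yellow eliminated.
Round 2: Teal 14, Green 20, Purple 31, Pink 12. Pink eliminated.
Round 3: Teal 26, Green 20, Purple 31. Green eliminated.
Round 4: Teal 46, Purple 31. Teal has a majority (≥39).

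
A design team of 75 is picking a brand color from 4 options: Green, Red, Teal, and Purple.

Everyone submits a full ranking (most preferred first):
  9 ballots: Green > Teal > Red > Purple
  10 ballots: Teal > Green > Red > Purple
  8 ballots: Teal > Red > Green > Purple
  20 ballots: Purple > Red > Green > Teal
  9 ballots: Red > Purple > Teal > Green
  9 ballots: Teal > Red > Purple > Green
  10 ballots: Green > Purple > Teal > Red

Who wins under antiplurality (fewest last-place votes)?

Last-place votes: Green 18, Red 10, Teal 20, Purple 27.

Red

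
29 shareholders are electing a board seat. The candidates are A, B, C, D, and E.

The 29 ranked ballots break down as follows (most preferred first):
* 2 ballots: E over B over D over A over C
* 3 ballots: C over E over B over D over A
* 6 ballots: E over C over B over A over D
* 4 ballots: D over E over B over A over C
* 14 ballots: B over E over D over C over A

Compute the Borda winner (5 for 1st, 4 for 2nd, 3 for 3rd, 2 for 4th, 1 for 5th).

E

A: 2×2 + 3×1 + 6×2 + 4×2 + 14×1 = 41
B: 2×4 + 3×3 + 6×3 + 4×3 + 14×5 = 117
C: 2×1 + 3×5 + 6×4 + 4×1 + 14×2 = 73
D: 2×3 + 3×2 + 6×1 + 4×5 + 14×3 = 80
E: 2×5 + 3×4 + 6×5 + 4×4 + 14×4 = 124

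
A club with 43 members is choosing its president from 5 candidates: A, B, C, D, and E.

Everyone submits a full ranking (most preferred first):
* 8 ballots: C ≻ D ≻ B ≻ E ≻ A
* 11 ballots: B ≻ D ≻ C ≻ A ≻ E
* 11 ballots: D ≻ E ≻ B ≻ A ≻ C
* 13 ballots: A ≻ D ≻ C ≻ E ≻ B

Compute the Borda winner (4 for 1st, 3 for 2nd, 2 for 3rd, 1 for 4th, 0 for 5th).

D

A: 8×0 + 11×1 + 11×1 + 13×4 = 74
B: 8×2 + 11×4 + 11×2 + 13×0 = 82
C: 8×4 + 11×2 + 11×0 + 13×2 = 80
D: 8×3 + 11×3 + 11×4 + 13×3 = 140
E: 8×1 + 11×0 + 11×3 + 13×1 = 54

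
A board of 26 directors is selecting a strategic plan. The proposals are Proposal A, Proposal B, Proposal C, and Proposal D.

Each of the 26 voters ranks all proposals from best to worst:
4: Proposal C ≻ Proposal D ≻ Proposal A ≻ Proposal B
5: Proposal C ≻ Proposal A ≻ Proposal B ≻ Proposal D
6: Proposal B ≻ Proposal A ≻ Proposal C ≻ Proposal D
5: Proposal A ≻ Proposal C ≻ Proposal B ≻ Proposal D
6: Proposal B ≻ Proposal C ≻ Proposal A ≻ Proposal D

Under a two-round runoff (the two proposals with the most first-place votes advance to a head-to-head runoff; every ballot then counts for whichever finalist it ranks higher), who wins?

Round 1 first-place votes: Proposal A 5, Proposal B 12, Proposal C 9, Proposal D 0. Proposal B and Proposal C advance.
Runoff: Proposal B is ranked above Proposal C on 12 ballots, Proposal C above Proposal B on 14.

Proposal C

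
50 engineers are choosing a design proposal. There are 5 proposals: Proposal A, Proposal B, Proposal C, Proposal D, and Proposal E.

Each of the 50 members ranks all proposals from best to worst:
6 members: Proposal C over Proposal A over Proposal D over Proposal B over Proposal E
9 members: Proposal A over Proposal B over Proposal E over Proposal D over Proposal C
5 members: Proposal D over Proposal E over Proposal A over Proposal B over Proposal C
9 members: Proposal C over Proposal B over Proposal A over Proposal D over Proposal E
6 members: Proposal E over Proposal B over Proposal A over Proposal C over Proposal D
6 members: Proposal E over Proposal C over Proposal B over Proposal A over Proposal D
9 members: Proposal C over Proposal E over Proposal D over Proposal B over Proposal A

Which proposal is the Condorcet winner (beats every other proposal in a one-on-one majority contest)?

Proposal E vs Proposal A: 26–24
Proposal E vs Proposal B: 26–24
Proposal E vs Proposal C: 26–24
Proposal E vs Proposal D: 30–20
Proposal E beats every other proposal.

Proposal E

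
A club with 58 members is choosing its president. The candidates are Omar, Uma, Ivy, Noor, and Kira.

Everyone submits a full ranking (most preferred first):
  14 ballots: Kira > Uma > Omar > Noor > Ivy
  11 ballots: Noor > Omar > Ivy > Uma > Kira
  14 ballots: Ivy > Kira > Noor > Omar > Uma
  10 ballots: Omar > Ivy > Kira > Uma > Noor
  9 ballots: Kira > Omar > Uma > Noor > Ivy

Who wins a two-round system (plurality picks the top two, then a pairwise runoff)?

Round 1 first-place votes: Omar 10, Uma 0, Ivy 14, Noor 11, Kira 23. Kira and Ivy advance.
Runoff: Kira is ranked above Ivy on 23 ballots, Ivy above Kira on 35.

Ivy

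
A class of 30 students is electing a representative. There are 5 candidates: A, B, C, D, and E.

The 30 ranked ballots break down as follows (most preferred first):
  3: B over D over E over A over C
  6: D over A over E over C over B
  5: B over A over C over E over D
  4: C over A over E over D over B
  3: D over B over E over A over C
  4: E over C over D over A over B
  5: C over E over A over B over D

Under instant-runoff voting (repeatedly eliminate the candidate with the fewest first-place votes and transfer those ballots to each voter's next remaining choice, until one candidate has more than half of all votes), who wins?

Round 1: A 0, B 8, C 9, D 9, E 4. A eliminated.
Round 2: B 8, C 9, D 9, E 4. E eliminated.
Round 3: B 8, C 13, D 9. B eliminated.
Round 4: C 18, D 12. C has a majority (≥16).

C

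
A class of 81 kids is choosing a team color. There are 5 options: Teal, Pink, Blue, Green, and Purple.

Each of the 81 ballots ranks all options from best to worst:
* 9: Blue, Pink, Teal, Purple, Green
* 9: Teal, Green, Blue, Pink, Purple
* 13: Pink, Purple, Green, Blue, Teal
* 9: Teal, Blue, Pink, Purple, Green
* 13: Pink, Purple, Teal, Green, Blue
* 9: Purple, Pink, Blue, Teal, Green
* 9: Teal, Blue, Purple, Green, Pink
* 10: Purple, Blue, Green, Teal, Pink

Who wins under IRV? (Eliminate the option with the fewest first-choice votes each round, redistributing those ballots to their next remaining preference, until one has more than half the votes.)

Pink

Round 1: Teal 27, Pink 26, Blue 9, Green 0, Purple 19. Green eliminated.
Round 2: Teal 27, Pink 26, Blue 9, Purple 19. Blue eliminated.
Round 3: Teal 27, Pink 35, Purple 19. Purple eliminated.
Round 4: Teal 37, Pink 44. Pink has a majority (≥41).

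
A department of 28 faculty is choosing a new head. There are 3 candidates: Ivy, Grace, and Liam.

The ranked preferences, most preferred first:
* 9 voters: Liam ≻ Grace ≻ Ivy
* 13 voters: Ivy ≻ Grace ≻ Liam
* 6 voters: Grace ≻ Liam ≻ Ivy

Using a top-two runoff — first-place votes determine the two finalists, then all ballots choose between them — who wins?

Round 1 first-place votes: Ivy 13, Grace 6, Liam 9. Ivy and Liam advance.
Runoff: Ivy is ranked above Liam on 13 ballots, Liam above Ivy on 15.

Liam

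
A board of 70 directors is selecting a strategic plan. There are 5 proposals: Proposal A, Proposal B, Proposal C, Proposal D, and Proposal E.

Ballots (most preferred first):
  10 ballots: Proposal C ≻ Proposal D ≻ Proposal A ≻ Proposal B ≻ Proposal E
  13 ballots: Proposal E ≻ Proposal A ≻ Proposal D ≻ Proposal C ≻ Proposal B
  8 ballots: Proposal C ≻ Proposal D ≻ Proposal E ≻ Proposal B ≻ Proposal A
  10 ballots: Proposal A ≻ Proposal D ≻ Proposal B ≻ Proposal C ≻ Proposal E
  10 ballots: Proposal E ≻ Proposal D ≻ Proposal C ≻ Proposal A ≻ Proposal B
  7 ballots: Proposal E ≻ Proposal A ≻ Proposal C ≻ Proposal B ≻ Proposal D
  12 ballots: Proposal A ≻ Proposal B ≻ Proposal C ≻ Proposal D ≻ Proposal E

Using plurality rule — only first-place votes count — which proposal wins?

Proposal E

First-place votes: Proposal A 22, Proposal B 0, Proposal C 18, Proposal D 0, Proposal E 30.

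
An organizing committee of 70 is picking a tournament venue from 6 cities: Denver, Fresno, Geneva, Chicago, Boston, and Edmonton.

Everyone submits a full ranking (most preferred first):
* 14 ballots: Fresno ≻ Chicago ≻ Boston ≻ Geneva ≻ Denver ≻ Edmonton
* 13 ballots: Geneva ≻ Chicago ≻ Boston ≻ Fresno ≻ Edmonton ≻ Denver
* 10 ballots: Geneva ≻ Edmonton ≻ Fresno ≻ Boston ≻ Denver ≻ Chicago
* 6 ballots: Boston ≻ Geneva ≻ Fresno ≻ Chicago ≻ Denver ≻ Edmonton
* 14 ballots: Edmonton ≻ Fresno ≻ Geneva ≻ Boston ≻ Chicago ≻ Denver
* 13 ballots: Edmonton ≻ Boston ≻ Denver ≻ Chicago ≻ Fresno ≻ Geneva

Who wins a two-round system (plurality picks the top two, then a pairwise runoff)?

Round 1 first-place votes: Denver 0, Fresno 14, Geneva 23, Chicago 0, Boston 6, Edmonton 27. Edmonton and Geneva advance.
Runoff: Edmonton is ranked above Geneva on 27 ballots, Geneva above Edmonton on 43.

Geneva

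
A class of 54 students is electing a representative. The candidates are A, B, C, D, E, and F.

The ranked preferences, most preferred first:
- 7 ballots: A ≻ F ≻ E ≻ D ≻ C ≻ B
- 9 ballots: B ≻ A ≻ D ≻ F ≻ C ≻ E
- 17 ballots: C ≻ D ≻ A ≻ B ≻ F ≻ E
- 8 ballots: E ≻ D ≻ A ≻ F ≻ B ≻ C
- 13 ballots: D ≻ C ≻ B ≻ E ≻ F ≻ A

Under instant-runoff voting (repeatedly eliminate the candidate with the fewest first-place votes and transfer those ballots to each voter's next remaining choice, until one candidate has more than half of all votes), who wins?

Round 1: A 7, B 9, C 17, D 13, E 8, F 0. F eliminated.
Round 2: A 7, B 9, C 17, D 13, E 8. A eliminated.
Round 3: B 9, C 17, D 13, E 15. B eliminated.
Round 4: C 17, D 22, E 15. E eliminated.
Round 5: C 17, D 37. D has a majority (≥28).

D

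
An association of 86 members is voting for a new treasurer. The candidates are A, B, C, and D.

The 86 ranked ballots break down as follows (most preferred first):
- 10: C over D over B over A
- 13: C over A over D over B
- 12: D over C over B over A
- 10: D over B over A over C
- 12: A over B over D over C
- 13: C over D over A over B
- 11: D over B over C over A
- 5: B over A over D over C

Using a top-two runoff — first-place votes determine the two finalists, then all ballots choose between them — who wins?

D

Round 1 first-place votes: A 12, B 5, C 36, D 33. C and D advance.
Runoff: C is ranked above D on 36 ballots, D above C on 50.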